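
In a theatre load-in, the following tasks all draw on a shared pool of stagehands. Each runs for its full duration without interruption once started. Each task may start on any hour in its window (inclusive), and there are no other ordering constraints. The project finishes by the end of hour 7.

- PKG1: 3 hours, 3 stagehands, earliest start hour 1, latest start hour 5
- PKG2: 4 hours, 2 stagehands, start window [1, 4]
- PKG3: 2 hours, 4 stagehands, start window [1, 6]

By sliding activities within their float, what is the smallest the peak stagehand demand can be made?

5

Early-start (PKG1@1, PKG2@1, PKG3@1) gives peak 9: h1:9  h2:9  h3:5  h4:2  h5:0  h6:0  h7:0.
Shift PKG3→5.
Schedule PKG1@1, PKG2@1, PKG3@5: h1:5  h2:5  h3:5  h4:2  h5:4  h6:4  h7:0 — peak 5.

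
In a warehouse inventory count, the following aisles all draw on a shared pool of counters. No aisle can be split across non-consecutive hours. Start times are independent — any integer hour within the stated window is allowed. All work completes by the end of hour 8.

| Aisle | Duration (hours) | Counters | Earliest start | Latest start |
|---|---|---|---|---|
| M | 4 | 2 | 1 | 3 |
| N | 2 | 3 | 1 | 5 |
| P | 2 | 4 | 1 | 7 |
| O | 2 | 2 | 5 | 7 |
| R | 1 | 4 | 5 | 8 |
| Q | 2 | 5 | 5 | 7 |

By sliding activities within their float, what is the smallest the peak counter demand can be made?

6

Early-start (M@1, N@1, P@1, O@5, R@5, Q@5) gives peak 11: h1:9  h2:9  h3:2  h4:2  h5:11  h6:7  h7:0  h8:0.
Shift P→3, Q→7.
Schedule M@1, N@1, P@3, O@5, R@5, Q@7: h1:5  h2:5  h3:6  h4:6  h5:6  h6:2  h7:5  h8:5 — peak 6.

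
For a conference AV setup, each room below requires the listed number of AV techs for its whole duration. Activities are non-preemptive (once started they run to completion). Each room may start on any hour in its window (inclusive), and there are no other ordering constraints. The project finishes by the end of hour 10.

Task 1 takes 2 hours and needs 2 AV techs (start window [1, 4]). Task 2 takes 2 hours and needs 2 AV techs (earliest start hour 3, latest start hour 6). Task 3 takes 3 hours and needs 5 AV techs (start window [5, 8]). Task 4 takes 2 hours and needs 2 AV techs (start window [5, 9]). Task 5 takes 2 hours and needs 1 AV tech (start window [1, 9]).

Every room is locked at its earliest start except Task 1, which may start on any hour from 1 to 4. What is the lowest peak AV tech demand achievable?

Task 1@1: h1:3  h2:3  h3:2  h4:2  h5:7  h6:7  h7:5  h8:0  h9:0  h10:0 → peak 7
Task 1@2: h1:1  h2:3  h3:4  h4:2  h5:7  h6:7  h7:5  h8:0  h9:0  h10:0 → peak 7
Task 1@3: h1:1  h2:1  h3:4  h4:4  h5:7  h6:7  h7:5  h8:0  h9:0  h10:0 → peak 7
Task 1@4: h1:1  h2:1  h3:2  h4:4  h5:9  h6:7  h7:5  h8:0  h9:0  h10:0 → peak 9
Best is Task 1@1, peak 7.

7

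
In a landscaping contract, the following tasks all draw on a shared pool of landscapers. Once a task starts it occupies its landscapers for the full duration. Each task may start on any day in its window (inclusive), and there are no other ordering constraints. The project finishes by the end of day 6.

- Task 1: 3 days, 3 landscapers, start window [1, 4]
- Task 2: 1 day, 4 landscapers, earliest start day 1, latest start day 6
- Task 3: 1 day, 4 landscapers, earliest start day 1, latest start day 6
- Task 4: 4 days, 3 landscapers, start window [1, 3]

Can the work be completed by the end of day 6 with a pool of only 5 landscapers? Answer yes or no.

The minimum achievable peak is 6; 5 < 6, so no feasible schedule stays within the cap.

no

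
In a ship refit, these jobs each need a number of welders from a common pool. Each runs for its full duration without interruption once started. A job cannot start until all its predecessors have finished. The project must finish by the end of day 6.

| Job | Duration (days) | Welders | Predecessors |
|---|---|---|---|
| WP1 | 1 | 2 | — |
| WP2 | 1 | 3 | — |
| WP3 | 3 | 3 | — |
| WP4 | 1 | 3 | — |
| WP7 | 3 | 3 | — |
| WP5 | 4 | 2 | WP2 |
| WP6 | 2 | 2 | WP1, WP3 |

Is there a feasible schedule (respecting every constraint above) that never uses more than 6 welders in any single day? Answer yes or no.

no

Total welder-days = 38; over 6 days the average is 38/6 > 6, so some day must exceed 6.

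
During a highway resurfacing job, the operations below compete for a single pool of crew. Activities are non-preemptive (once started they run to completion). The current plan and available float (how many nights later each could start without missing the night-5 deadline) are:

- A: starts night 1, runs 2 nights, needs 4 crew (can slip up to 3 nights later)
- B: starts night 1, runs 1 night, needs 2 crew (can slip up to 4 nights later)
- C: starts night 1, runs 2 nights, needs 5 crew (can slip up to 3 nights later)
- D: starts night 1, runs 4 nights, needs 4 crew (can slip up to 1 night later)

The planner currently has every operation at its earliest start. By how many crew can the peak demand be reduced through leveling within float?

Early-start peak: n1:15  n2:13  n3:4  n4:4  n5:0 ⇒ 15.
Leveled (A@1, B@1, C@3, D@2): n1:6  n2:8  n3:9  n4:9  n5:4 ⇒ 9.
Reduction 15 − 9 = 6.

6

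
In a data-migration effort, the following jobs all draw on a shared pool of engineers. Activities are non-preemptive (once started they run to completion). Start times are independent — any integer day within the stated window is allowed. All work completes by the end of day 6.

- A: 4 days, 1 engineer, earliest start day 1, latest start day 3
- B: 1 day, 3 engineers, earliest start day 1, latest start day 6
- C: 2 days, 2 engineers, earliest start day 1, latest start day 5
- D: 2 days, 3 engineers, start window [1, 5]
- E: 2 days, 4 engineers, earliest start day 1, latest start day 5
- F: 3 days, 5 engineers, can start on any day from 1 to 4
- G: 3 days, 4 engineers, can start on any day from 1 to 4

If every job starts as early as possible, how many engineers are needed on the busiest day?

Early-start schedule: A@1, B@1, C@1, D@1, E@1, F@1, G@1.
Load per day: day 1: 22, day 2: 19, day 3: 10, day 4: 1, day 5: 0, day 6: 0.
Peak is 22.

22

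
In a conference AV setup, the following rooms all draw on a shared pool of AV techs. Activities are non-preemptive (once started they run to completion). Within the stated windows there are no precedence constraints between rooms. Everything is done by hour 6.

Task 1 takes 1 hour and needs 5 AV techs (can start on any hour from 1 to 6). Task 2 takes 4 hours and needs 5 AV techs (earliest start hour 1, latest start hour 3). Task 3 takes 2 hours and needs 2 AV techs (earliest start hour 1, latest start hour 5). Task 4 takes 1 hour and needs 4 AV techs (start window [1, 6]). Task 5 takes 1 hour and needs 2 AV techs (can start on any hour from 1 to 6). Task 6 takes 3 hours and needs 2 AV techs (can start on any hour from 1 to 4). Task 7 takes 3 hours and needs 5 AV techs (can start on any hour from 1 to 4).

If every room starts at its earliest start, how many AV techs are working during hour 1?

25

At early start, hour 1 has: Task 1, Task 2, Task 3, Task 4, Task 5, Task 6, Task 7.
Demand: 5 + 5 + 2 + 4 + 2 + 2 + 5 = 25.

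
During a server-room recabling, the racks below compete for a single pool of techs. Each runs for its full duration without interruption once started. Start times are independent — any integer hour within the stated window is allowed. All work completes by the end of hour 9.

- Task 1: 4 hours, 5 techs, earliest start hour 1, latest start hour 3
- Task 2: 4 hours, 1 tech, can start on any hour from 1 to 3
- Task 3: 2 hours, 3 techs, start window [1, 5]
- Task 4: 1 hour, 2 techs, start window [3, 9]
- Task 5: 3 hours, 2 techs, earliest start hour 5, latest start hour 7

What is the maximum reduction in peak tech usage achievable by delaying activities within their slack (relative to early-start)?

Early-start peak: h1:9  h2:9  h3:8  h4:6  h5:2  h6:2  h7:2  h8:0  h9:0 ⇒ 9.
Leveled (Task 1@1, Task 2@1, Task 3@5, Task 4@5, Task 5@6): h1:6  h2:6  h3:6  h4:6  h5:5  h6:5  h7:2  h8:2  h9:0 ⇒ 6.
Reduction 9 − 6 = 3.

3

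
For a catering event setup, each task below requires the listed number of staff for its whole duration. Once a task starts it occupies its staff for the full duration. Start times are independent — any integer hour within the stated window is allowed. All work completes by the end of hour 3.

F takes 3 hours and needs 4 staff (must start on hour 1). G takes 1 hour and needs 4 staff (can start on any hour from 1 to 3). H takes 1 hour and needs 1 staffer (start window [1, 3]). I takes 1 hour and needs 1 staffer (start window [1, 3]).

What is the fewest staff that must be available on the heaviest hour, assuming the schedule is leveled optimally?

8

Early-start (F@1, G@1, H@1, I@1) gives peak 10: h1:10  h2:4  h3:4.
Shift H→2, I→2.
Schedule F@1, G@1, H@2, I@2: h1:8  h2:6  h3:4 — peak 8.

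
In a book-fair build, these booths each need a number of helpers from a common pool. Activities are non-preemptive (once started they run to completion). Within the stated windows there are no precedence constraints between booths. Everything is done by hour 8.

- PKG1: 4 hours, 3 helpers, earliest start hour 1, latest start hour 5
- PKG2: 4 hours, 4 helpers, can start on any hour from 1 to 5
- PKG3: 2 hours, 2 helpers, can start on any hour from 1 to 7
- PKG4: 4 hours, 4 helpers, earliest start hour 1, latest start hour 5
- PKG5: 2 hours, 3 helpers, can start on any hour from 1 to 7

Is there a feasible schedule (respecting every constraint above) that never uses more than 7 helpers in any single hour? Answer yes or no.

Schedule PKG1@1, PKG2@1, PKG3@5, PKG4@5, PKG5@7: h1:7  h2:7  h3:7  h4:7  h5:6  h6:6  h7:7  h8:7 — peak 7 ≤ 7.

yes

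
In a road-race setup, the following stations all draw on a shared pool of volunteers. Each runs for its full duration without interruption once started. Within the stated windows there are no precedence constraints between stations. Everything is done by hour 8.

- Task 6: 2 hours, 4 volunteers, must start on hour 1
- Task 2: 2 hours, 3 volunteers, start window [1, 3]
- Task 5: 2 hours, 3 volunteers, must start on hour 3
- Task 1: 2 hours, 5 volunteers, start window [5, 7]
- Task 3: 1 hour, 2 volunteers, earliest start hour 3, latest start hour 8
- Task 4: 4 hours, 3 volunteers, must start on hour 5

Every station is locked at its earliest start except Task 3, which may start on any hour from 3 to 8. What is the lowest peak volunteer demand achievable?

Task 3@3: h1:7  h2:7  h3:5  h4:3  h5:8  h6:8  h7:3  h8:3 → peak 8
Task 3@4: h1:7  h2:7  h3:3  h4:5  h5:8  h6:8  h7:3  h8:3 → peak 8
Task 3@5: h1:7  h2:7  h3:3  h4:3  h5:10  h6:8  h7:3  h8:3 → peak 10
Task 3@6: h1:7  h2:7  h3:3  h4:3  h5:8  h6:10  h7:3  h8:3 → peak 10
Task 3@7: h1:7  h2:7  h3:3  h4:3  h5:8  h6:8  h7:5  h8:3 → peak 8
Task 3@8: h1:7  h2:7  h3:3  h4:3  h5:8  h6:8  h7:3  h8:5 → peak 8
Best is Task 3@3, peak 8.

8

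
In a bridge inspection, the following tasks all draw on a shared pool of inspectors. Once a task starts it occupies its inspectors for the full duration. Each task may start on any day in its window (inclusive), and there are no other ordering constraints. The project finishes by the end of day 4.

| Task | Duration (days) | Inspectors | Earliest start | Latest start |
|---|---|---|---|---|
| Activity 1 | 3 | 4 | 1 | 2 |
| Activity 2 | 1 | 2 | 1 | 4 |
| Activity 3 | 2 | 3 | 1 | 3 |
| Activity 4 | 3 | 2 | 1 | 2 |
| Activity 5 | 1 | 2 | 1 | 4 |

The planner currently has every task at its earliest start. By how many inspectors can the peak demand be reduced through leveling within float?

4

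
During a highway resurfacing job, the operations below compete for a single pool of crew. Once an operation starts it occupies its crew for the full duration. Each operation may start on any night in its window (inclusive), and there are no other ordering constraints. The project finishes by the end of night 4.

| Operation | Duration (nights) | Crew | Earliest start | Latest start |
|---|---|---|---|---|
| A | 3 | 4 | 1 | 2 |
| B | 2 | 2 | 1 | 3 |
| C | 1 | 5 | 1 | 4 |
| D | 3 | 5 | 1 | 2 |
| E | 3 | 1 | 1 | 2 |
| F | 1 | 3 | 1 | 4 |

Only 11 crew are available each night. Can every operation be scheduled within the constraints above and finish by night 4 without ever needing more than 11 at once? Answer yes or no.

no

The minimum achievable peak is 12; 11 < 12, so no feasible schedule stays within the cap.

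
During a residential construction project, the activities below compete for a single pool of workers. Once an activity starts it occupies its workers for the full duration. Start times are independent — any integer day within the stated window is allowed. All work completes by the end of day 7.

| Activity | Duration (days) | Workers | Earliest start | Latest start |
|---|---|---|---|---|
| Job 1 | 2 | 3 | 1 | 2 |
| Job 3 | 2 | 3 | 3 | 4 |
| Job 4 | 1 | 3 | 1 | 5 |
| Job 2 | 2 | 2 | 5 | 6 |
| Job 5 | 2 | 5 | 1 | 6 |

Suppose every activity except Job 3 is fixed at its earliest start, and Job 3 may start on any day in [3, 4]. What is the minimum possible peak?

Job 3@3: d1:11  d2:8  d3:3  d4:3  d5:2  d6:2  d7:0 → peak 11
Job 3@4: d1:11  d2:8  d3:0  d4:3  d5:5  d6:2  d7:0 → peak 11
Best is Job 3@3, peak 11.

11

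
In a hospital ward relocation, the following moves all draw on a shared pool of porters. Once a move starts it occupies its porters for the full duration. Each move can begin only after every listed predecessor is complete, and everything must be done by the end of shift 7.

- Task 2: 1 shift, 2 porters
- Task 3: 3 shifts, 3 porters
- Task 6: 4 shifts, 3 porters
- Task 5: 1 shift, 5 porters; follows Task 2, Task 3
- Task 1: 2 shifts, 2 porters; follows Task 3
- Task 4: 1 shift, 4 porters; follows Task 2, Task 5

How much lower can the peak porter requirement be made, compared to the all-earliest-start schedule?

4

Early-start peak: s1:8  s2:6  s3:6  s4:10  s5:6  s6:0  s7:0 ⇒ 10.
Leveled (Task 2@1, Task 3@1, Task 6@2, Task 5@6, Task 1@4, Task 4@7): s1:5  s2:6  s3:6  s4:5  s5:5  s6:5  s7:4 ⇒ 6.
Reduction 10 − 6 = 4.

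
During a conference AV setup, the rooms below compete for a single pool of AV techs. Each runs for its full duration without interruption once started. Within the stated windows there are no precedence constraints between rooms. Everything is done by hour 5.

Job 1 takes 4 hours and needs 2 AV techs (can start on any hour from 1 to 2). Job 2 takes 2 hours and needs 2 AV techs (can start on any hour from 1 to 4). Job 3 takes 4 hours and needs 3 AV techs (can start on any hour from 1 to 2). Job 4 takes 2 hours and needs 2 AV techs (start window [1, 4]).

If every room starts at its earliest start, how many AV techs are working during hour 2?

At early start, hour 2 has: Job 1, Job 2, Job 3, Job 4.
Demand: 2 + 2 + 3 + 2 = 9.

9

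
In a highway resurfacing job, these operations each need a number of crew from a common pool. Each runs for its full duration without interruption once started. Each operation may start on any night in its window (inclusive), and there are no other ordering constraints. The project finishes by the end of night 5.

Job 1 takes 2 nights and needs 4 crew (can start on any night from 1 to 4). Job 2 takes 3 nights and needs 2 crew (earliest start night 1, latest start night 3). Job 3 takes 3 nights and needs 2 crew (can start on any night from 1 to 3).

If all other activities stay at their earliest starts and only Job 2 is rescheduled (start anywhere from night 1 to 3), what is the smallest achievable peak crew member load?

6

Job 2@1: n1:8  n2:8  n3:4  n4:0  n5:0 → peak 8
Job 2@2: n1:6  n2:8  n3:4  n4:2  n5:0 → peak 8
Job 2@3: n1:6  n2:6  n3:4  n4:2  n5:2 → peak 6
Best is Job 2@3, peak 6.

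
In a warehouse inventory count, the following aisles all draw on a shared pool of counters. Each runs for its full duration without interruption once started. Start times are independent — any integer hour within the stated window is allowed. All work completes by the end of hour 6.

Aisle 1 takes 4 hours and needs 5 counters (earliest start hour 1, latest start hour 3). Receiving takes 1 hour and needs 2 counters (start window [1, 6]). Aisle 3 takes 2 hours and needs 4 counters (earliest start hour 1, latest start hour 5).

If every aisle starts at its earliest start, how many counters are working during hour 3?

5

At early start, hour 3 has: Aisle 1.
Demand: 5 = 5.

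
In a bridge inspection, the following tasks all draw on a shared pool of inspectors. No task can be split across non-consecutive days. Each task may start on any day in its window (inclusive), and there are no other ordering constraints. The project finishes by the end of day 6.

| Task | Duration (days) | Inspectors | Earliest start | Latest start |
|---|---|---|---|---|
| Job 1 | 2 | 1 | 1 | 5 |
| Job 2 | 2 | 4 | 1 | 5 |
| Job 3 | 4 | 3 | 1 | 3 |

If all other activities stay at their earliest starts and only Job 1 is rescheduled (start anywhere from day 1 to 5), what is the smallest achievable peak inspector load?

7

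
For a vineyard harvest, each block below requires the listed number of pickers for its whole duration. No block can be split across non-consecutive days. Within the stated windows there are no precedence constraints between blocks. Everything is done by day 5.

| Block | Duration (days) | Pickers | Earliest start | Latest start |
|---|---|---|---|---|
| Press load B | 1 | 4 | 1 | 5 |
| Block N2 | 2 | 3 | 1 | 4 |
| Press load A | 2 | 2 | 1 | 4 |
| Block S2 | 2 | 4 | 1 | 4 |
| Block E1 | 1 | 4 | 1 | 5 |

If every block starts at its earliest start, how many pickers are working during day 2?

At early start, day 2 has: Block N2, Press load A, Block S2.
Demand: 3 + 2 + 4 = 9.

9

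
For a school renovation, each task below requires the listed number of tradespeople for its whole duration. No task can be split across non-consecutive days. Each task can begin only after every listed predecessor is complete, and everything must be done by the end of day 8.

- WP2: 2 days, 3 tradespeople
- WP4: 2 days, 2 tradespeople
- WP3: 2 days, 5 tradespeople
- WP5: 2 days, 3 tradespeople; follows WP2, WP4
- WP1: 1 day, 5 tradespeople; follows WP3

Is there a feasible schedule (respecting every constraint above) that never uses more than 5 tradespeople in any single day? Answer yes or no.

yes

Schedule WP2@1, WP4@1, WP3@3, WP5@5, WP1@7: d1:5  d2:5  d3:5  d4:5  d5:3  d6:3  d7:5  d8:0 — peak 5 ≤ 5.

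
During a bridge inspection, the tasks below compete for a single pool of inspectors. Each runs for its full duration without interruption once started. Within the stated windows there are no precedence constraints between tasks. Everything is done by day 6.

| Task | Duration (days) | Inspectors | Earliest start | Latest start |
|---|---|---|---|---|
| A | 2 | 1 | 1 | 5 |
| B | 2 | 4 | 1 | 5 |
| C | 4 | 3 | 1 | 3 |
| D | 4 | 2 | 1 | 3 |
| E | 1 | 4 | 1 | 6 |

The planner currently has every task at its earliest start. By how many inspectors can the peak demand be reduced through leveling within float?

Early-start peak: d1:14  d2:10  d3:5  d4:5  d5:0  d6:0 ⇒ 14.
Leveled (A@1, B@1, C@3, D@1, E@5): d1:7  d2:7  d3:5  d4:5  d5:7  d6:3 ⇒ 7.
Reduction 14 − 7 = 7.

7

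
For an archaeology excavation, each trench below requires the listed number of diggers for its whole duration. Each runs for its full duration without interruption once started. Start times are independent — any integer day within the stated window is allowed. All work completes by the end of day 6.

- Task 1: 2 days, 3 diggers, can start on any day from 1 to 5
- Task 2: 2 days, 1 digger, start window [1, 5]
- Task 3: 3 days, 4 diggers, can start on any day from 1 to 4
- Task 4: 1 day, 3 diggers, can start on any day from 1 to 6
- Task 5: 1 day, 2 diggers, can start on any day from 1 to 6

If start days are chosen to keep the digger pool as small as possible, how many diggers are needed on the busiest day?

5

Early-start (Task 1@1, Task 2@1, Task 3@1, Task 4@1, Task 5@1) gives peak 13: d1:13  d2:8  d3:4  d4:0  d5:0  d6:0.
Shift Task 3→3, Task 4→6, Task 5→6.
Schedule Task 1@1, Task 2@1, Task 3@3, Task 4@6, Task 5@6: d1:4  d2:4  d3:4  d4:4  d5:4  d6:5 — peak 5.
Total digger-days = 25 over 6 days ⇒ peak ≥ ⌈25/6⌉ = 5, so 5 is optimal.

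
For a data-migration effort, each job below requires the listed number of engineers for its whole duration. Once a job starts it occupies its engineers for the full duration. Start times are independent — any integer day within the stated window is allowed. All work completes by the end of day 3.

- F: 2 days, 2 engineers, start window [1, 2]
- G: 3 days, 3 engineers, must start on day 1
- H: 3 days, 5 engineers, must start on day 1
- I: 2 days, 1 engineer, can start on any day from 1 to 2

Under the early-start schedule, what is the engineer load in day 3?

At early start, day 3 has: G, H.
Demand: 3 + 5 = 8.

8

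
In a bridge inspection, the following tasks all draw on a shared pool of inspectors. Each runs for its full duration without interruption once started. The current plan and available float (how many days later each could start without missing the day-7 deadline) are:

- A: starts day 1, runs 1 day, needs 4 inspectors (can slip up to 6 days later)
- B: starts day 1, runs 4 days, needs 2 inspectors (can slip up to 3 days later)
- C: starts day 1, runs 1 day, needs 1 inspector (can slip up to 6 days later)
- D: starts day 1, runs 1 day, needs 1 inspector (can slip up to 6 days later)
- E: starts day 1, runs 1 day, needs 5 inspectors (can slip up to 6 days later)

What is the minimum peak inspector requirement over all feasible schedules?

5

Early-start (A@1, B@1, C@1, D@1, E@1) gives peak 13: d1:13  d2:2  d3:2  d4:2  d5:0  d6:0  d7:0.
Shift B→2, D→2, E→6.
Schedule A@1, B@2, C@1, D@2, E@6: d1:5  d2:3  d3:2  d4:2  d5:2  d6:5  d7:0 — peak 5.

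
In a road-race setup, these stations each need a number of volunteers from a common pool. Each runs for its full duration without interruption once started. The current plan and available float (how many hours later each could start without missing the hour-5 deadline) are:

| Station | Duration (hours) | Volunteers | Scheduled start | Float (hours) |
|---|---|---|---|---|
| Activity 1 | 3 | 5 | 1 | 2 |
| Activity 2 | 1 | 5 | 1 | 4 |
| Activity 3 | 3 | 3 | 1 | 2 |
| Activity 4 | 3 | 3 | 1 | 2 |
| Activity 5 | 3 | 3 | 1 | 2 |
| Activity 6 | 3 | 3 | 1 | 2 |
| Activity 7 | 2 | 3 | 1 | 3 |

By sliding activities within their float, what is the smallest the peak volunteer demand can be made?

Early-start (Activity 1@1, Activity 2@1, Activity 3@1, Activity 4@1, Activity 5@1, Activity 6@1, Activity 7@1) gives peak 25: h1:25  h2:20  h3:17  h4:0  h5:0.
Shift Activity 5→2, Activity 6→2, Activity 7→4.
Schedule Activity 1@1, Activity 2@1, Activity 3@1, Activity 4@1, Activity 5@2, Activity 6@2, Activity 7@4: h1:16  h2:17  h3:17  h4:9  h5:3 — peak 17.

17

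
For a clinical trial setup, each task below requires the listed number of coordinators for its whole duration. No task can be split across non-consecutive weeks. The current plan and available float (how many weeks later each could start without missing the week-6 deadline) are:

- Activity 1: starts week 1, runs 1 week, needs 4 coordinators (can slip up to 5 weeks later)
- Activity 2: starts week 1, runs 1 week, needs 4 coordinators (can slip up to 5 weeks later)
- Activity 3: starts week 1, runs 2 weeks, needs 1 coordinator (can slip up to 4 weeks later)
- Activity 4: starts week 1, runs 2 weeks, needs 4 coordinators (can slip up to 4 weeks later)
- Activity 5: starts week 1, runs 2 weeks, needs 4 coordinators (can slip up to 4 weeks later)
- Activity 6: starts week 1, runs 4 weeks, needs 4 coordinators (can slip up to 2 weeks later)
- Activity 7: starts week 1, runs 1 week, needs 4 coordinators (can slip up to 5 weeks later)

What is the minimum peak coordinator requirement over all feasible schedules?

Early-start (Activity 1@1, Activity 2@1, Activity 3@1, Activity 4@1, Activity 5@1, Activity 6@1, Activity 7@1) gives peak 25: w1:25  w2:13  w3:4  w4:4  w5:0  w6:0.
Shift Activity 4→2, Activity 5→4, Activity 6→2, Activity 7→6.
Schedule Activity 1@1, Activity 2@1, Activity 3@1, Activity 4@2, Activity 5@4, Activity 6@2, Activity 7@6: w1:9  w2:9  w3:8  w4:8  w5:8  w6:4 — peak 9.

9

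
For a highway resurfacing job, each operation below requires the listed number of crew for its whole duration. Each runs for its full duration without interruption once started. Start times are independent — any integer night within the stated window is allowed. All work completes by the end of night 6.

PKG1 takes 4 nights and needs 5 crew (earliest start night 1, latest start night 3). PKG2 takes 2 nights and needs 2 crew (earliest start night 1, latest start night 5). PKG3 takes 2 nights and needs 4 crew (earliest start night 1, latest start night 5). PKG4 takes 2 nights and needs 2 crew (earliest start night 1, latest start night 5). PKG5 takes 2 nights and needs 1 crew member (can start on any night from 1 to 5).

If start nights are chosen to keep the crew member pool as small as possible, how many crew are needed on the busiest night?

Early-start (PKG1@1, PKG2@1, PKG3@1, PKG4@1, PKG5@1) gives peak 14: n1:14  n2:14  n3:5  n4:5  n5:0  n6:0.
Shift PKG3→5, PKG4→3, PKG5→5.
Schedule PKG1@1, PKG2@1, PKG3@5, PKG4@3, PKG5@5: n1:7  n2:7  n3:7  n4:7  n5:5  n6:5 — peak 7.
Total crew member-nights = 38 over 6 nights ⇒ peak ≥ ⌈38/6⌉ = 7, so 7 is optimal.

7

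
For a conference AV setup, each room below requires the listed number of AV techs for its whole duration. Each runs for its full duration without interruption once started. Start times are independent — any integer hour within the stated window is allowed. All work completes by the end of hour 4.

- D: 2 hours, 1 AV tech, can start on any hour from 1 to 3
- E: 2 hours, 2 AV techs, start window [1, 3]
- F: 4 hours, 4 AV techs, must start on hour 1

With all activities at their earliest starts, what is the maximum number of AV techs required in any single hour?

7

Early-start schedule: D@1, E@1, F@1.
Load per hour: hour 1: 7, hour 2: 7, hour 3: 4, hour 4: 4.
Peak is 7.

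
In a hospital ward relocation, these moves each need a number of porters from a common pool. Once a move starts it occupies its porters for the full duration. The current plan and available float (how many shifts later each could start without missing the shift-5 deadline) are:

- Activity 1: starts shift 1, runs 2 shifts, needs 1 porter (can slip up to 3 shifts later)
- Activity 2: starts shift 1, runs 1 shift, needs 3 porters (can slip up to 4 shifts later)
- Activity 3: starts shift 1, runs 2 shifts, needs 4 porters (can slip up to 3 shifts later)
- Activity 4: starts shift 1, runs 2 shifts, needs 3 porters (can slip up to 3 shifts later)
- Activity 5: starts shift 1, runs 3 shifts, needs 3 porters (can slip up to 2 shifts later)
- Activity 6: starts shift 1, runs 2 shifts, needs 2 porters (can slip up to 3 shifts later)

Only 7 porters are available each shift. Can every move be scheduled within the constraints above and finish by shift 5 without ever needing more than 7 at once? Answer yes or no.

yes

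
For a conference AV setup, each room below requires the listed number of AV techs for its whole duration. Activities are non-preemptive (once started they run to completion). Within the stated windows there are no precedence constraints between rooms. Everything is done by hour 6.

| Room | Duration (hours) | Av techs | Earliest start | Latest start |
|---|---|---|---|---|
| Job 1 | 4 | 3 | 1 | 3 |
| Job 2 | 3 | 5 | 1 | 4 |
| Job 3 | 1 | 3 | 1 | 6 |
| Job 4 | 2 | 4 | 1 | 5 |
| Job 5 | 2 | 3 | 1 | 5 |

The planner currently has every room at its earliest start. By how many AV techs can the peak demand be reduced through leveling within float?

Early-start peak: h1:18  h2:15  h3:8  h4:3  h5:0  h6:0 ⇒ 18.
Leveled (Job 1@1, Job 2@1, Job 3@4, Job 4@5, Job 5@5): h1:8  h2:8  h3:8  h4:6  h5:7  h6:7 ⇒ 8.
Reduction 18 − 8 = 10.

10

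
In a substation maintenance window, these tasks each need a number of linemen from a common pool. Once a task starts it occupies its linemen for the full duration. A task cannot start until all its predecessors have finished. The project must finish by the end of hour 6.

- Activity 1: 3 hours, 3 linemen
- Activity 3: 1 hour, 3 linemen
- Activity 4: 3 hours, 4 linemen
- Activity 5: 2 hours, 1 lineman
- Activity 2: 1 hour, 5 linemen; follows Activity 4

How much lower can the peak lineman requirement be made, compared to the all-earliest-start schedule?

Early-start peak: h1:11  h2:8  h3:7  h4:5  h5:0  h6:0 ⇒ 11.
Leveled (Activity 1@1, Activity 3@1, Activity 4@2, Activity 5@4, Activity 2@5): h1:6  h2:7  h3:7  h4:5  h5:6  h6:0 ⇒ 7.
Reduction 11 − 7 = 4.

4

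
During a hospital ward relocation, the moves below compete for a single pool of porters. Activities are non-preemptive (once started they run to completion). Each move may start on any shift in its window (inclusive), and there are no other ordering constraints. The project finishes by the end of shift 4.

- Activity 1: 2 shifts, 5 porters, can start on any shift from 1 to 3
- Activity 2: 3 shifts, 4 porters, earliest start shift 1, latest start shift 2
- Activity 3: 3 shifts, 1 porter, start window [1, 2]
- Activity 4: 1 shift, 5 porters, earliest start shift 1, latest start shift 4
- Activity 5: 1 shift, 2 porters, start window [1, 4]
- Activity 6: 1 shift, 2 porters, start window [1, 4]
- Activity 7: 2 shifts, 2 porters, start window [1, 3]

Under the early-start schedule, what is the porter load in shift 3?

At early start, shift 3 has: Activity 2, Activity 3.
Demand: 4 + 1 = 5.

5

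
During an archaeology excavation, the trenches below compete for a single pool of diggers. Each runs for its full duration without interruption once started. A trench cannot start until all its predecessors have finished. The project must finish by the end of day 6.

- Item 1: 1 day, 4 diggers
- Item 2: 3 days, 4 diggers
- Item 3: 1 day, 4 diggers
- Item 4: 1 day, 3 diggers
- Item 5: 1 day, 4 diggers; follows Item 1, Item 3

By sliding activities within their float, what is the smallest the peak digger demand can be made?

7

Early-start (Item 1@1, Item 2@1, Item 3@1, Item 4@1, Item 5@2) gives peak 15: d1:15  d2:8  d3:4  d4:0  d5:0  d6:0.
Shift Item 2→2, Item 3→5, Item 5→6.
Schedule Item 1@1, Item 2@2, Item 3@5, Item 4@1, Item 5@6: d1:7  d2:4  d3:4  d4:4  d5:4  d6:4 — peak 7.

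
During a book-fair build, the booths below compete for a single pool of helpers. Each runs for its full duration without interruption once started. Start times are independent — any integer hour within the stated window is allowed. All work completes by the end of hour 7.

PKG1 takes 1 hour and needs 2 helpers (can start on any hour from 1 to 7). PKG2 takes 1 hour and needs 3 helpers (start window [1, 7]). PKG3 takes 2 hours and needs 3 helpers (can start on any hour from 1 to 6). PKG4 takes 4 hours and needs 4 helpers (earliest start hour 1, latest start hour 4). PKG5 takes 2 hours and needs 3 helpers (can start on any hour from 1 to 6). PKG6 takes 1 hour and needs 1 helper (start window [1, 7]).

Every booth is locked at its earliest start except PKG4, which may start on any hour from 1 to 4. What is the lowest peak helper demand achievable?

12

PKG4@1: h1:16  h2:10  h3:4  h4:4  h5:0  h6:0  h7:0 → peak 16
PKG4@2: h1:12  h2:10  h3:4  h4:4  h5:4  h6:0  h7:0 → peak 12
PKG4@3: h1:12  h2:6  h3:4  h4:4  h5:4  h6:4  h7:0 → peak 12
PKG4@4: h1:12  h2:6  h3:0  h4:4  h5:4  h6:4  h7:4 → peak 12
Best is PKG4@2, peak 12.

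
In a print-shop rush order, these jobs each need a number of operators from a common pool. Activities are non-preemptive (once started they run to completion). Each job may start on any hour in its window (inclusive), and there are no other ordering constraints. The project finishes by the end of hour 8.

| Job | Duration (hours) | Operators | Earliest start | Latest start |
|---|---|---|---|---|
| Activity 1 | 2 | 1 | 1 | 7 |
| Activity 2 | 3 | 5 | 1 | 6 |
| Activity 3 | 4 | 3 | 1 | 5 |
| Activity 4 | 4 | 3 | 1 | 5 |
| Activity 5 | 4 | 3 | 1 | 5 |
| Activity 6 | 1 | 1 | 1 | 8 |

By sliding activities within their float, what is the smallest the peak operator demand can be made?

Early-start (Activity 1@1, Activity 2@1, Activity 3@1, Activity 4@1, Activity 5@1, Activity 6@1) gives peak 16: h1:16  h2:15  h3:14  h4:9  h5:0  h6:0  h7:0  h8:0.
Shift Activity 2→5, Activity 5→5.
Schedule Activity 1@1, Activity 2@5, Activity 3@1, Activity 4@1, Activity 5@5, Activity 6@1: h1:8  h2:7  h3:6  h4:6  h5:8  h6:8  h7:8  h8:3 — peak 8.

8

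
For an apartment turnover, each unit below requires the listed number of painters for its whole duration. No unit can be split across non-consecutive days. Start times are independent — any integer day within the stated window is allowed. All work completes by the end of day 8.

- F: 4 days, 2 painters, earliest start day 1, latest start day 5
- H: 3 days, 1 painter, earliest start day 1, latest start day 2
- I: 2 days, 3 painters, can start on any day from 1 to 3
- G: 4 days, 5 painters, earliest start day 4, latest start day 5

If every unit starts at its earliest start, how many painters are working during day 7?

5

At early start, day 7 has: G.
Demand: 5 = 5.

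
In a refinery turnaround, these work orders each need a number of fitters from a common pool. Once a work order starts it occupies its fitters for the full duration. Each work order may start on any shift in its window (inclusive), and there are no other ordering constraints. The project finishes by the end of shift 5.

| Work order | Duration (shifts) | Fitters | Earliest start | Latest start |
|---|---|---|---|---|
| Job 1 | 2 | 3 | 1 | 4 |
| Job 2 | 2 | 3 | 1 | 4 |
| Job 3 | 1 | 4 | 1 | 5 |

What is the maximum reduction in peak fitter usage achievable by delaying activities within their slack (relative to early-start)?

6

Early-start peak: s1:10  s2:6  s3:0  s4:0  s5:0 ⇒ 10.
Leveled (Job 1@1, Job 2@3, Job 3@5): s1:3  s2:3  s3:3  s4:3  s5:4 ⇒ 4.
Reduction 10 − 4 = 6.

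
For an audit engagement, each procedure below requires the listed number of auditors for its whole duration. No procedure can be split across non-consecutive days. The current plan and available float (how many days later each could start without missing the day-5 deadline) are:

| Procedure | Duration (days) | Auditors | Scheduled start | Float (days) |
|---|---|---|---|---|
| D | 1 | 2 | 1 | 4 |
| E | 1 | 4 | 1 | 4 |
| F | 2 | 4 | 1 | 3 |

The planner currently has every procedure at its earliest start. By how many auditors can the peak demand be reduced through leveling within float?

Early-start peak: d1:10  d2:4  d3:0  d4:0  d5:0 ⇒ 10.
Leveled (D@1, E@2, F@3): d1:2  d2:4  d3:4  d4:4  d5:0 ⇒ 4.
Reduction 10 − 4 = 6.

6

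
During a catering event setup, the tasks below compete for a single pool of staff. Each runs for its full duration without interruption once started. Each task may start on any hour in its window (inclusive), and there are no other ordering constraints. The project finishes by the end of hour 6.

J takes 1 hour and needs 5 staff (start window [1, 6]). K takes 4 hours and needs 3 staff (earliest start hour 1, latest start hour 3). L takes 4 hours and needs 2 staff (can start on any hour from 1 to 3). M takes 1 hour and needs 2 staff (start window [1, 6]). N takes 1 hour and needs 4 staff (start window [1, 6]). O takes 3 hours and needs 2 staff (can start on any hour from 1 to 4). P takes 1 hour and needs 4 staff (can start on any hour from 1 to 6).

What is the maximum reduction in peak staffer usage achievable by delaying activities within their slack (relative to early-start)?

15

Early-start peak: h1:22  h2:7  h3:7  h4:5  h5:0  h6:0 ⇒ 22.
Leveled (J@1, K@2, L@1, M@6, N@5, O@2, P@6): h1:7  h2:7  h3:7  h4:7  h5:7  h6:6 ⇒ 7.
Reduction 22 − 7 = 15.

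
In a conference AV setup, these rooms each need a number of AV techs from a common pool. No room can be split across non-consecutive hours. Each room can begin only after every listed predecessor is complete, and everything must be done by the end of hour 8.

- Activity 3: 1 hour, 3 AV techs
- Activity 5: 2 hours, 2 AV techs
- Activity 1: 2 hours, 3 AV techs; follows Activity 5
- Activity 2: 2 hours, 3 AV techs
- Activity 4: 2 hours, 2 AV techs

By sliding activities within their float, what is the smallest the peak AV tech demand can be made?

4

Early-start (Activity 3@1, Activity 5@1, Activity 1@3, Activity 2@1, Activity 4@1) gives peak 10: h1:10  h2:7  h3:3  h4:3  h5:0  h6:0  h7:0  h8:0.
Shift Activity 5→2, Activity 1→4, Activity 2→6, Activity 4→2.
Schedule Activity 3@1, Activity 5@2, Activity 1@4, Activity 2@6, Activity 4@2: h1:3  h2:4  h3:4  h4:3  h5:3  h6:3  h7:3  h8:0 — peak 4.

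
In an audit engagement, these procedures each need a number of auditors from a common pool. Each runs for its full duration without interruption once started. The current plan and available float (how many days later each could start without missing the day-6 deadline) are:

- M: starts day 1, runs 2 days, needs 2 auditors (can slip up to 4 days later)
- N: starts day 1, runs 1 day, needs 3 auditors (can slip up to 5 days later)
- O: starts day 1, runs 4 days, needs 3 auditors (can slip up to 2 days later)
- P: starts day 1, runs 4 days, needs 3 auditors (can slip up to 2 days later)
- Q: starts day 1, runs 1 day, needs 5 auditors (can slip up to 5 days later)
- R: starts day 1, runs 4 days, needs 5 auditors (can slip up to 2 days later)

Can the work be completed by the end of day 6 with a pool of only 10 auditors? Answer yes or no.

The minimum achievable peak is 11; 10 < 11, so no feasible schedule stays within the cap.

no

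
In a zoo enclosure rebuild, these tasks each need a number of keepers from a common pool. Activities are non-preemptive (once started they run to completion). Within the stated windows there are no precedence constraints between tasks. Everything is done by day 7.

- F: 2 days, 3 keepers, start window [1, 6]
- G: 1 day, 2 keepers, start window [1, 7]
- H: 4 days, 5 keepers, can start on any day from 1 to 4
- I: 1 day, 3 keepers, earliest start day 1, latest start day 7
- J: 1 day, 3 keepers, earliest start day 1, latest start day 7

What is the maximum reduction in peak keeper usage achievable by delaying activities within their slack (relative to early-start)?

10

Early-start peak: d1:16  d2:8  d3:5  d4:5  d5:0  d6:0  d7:0 ⇒ 16.
Leveled (F@1, G@1, H@3, I@2, J@7): d1:5  d2:6  d3:5  d4:5  d5:5  d6:5  d7:3 ⇒ 6.
Reduction 16 − 6 = 10.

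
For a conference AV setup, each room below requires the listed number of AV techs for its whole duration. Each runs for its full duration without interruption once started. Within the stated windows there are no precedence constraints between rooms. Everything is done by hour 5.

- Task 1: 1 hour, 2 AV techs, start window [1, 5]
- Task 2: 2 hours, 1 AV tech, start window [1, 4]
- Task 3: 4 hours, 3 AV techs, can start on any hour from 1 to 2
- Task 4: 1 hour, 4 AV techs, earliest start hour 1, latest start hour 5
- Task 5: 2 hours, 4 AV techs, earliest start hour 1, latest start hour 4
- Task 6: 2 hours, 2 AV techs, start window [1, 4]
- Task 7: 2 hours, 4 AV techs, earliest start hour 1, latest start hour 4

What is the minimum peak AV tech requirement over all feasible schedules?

9

Early-start (Task 1@1, Task 2@1, Task 3@1, Task 4@1, Task 5@1, Task 6@1, Task 7@1) gives peak 20: h1:20  h2:14  h3:3  h4:3  h5:0.
Shift Task 4→5, Task 5→2, Task 6→3, Task 7→4.
Schedule Task 1@1, Task 2@1, Task 3@1, Task 4@5, Task 5@2, Task 6@3, Task 7@4: h1:6  h2:8  h3:9  h4:9  h5:8 — peak 9.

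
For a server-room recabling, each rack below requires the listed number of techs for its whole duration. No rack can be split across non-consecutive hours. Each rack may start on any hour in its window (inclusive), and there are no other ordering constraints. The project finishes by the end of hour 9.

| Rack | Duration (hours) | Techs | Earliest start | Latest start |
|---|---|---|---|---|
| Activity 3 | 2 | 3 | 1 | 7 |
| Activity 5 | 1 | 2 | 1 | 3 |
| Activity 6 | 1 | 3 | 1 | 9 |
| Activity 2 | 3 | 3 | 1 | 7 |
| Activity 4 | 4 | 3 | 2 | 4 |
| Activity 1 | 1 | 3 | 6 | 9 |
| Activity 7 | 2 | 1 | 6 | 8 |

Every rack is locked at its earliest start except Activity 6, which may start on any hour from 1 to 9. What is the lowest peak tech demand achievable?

Activity 6@1: h1:11  h2:9  h3:6  h4:3  h5:3  h6:4  h7:1  h8:0  h9:0 → peak 11
Activity 6@2: h1:8  h2:12  h3:6  h4:3  h5:3  h6:4  h7:1  h8:0  h9:0 → peak 12
Activity 6@3: h1:8  h2:9  h3:9  h4:3  h5:3  h6:4  h7:1  h8:0  h9:0 → peak 9
Activity 6@4: h1:8  h2:9  h3:6  h4:6  h5:3  h6:4  h7:1  h8:0  h9:0 → peak 9
Activity 6@5: h1:8  h2:9  h3:6  h4:3  h5:6  h6:4  h7:1  h8:0  h9:0 → peak 9
Activity 6@6: h1:8  h2:9  h3:6  h4:3  h5:3  h6:7  h7:1  h8:0  h9:0 → peak 9
Activity 6@7: h1:8  h2:9  h3:6  h4:3  h5:3  h6:4  h7:4  h8:0  h9:0 → peak 9
Activity 6@8: h1:8  h2:9  h3:6  h4:3  h5:3  h6:4  h7:1  h8:3  h9:0 → peak 9
Activity 6@9: h1:8  h2:9  h3:6  h4:3  h5:3  h6:4  h7:1  h8:0  h9:3 → peak 9
Best is Activity 6@3, peak 9.

9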